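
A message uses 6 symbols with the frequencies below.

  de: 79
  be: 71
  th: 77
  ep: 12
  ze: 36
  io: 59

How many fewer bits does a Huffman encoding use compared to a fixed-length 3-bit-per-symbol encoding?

179

Fixed-length: 3 bits × 334 symbols = 1002 bits.
Huffman merges:
ep(12) + ze(36) → 48
48 + io(59) → 107
be(71) + th(77) → 148
de(79) + 107 → 186
148 + 186 → 334
Huffman total = 48 + 107 + 148 + 186 + 334 = 823 bits.
Saving = 1002 − 823 = 179 bits.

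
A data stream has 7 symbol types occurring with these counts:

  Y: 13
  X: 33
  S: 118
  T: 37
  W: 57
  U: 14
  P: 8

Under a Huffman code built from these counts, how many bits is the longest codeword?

Merge the two lowest-weight nodes at each step:
combine P(8), Y(13) → 21
combine U(14), 21 → 35
combine X(33), 35 → 68
combine T(37), W(57) → 94
combine 68, 94 → 162
combine S(118), 162 → 280
The first pair merged (P, Y) ends up deepest, at depth 5.

5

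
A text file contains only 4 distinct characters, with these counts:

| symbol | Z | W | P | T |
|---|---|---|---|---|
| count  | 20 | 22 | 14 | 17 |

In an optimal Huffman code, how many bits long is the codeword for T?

2

Build the tree from the bottom:
P(14) + T(17) → 31
Z(20) + W(22) → 42
31 + 42 → 73
T sits 2 levels below the root, so its codeword is 2 bits.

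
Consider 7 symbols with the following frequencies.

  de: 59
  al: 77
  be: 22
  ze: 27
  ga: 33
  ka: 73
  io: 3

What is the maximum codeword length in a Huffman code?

5

Merge the two lowest-weight nodes at each step:
merge io(3) and be(22): 25
merge 25 and ze(27): 52
merge ga(33) and 52: 85
merge de(59) and ka(73): 132
merge al(77) and 85: 162
merge 132 and 162: 294
The first pair merged (io, be) ends up deepest, at depth 5.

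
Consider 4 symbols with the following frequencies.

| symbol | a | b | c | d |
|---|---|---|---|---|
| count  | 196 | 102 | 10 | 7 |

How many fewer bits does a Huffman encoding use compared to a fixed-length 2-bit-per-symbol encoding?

179

Fixed-length: 2 bits × 315 symbols = 630 bits.
Huffman merges:
d(7) + c(10) → 17
17 + b(102) → 119
119 + a(196) → 315
Huffman total = 17 + 119 + 315 = 451 bits.
Saving = 630 − 451 = 179 bits.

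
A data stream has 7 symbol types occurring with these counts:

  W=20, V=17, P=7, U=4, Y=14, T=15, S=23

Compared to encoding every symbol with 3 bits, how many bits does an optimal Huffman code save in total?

Fixed-length: 3 bits × 100 symbols = 300 bits.
Huffman merges:
combine U(4), P(7) → 11
combine 11, Y(14) → 25
combine T(15), V(17) → 32
combine W(20), S(23) → 43
combine 25, 32 → 57
combine 43, 57 → 100
Huffman total = 11 + 25 + 32 + 43 + 57 + 100 = 268 bits.
Saving = 300 − 268 = 32 bits.

32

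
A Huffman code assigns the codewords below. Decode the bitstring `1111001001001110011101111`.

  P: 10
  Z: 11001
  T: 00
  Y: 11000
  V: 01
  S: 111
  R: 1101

SPVTPVZRS

Read left to right; each codeword is recognised as soon as it completes (prefix code):
  111→S | 10→P | 01→V | 00→T | 10→P | 01→V | 11001→Z | 1101→R | 111→S
Decoded message: SPVTPVZRS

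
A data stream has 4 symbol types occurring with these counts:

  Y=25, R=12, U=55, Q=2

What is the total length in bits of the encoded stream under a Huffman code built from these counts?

Merge the two smallest weights repeatedly:
merge Q(2) and R(12): 14
merge 14 and Y(25): 39
merge 39 and U(55): 94
Total encoded bits = sum of merged weights = 14 + 39 + 94 = 147.

147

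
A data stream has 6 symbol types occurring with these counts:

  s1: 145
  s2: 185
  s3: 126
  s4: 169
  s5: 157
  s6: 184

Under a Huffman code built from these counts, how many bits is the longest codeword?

Merge the two lowest-weight nodes at each step:
s3(126) + s1(145) → 271
s5(157) + s4(169) → 326
s6(184) + s2(185) → 369
271 + 326 → 597
369 + 597 → 966
The first pair merged (s3, s1) ends up deepest, at depth 3.

3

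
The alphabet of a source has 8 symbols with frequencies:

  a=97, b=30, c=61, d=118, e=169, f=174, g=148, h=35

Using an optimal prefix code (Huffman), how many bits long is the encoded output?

2344

Build the Huffman tree bottom-up:
b(30) + h(35) → 65
c(61) + 65 → 126
a(97) + d(118) → 215
126 + g(148) → 274
e(169) + f(174) → 343
215 + 274 → 489
343 + 489 → 832
Each symbol's bit-cost is frequency × depth; summing gives 2344 bits (equivalently 65 + 126 + 215 + 274 + 343 + 489 + 832).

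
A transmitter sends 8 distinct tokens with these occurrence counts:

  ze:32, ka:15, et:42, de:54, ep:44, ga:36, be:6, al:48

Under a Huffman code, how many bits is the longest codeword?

4

Merge the two lowest-weight nodes at each step:
be(6) + ka(15) → 21
21 + ze(32) → 53
ga(36) + et(42) → 78
ep(44) + al(48) → 92
53 + de(54) → 107
78 + 92 → 170
107 + 170 → 277
The first pair merged (be, ka) ends up deepest, at depth 4.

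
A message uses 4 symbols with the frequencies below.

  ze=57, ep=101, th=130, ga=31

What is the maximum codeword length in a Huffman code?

3

Merge the two lowest-weight nodes at each step:
combine ga(31), ze(57) → 88
combine 88, ep(101) → 189
combine th(130), 189 → 319
The rarest symbols sit at the bottom; the longest codeword is 3 bits.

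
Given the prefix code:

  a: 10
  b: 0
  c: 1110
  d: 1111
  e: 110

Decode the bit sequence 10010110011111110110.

abaebdce

Read left to right; each codeword is recognised as soon as it completes (prefix code):
  10→a | 0→b | 10→a | 110→e | 0→b | 1111→d | 1110→c | 110→e
Decoded message: abaebdce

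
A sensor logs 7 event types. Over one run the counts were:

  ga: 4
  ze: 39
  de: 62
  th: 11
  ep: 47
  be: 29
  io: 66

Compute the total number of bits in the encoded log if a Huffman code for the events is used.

Greedily combine the two least-frequent nodes:
ga(4) + th(11) → 15
15 + be(29) → 44
ze(39) + 44 → 83
ep(47) + de(62) → 109
io(66) + 83 → 149
109 + 149 → 258
The encoded length is the sum of every internal node's weight: 15 + 44 + 83 + 109 + 149 + 258 = 658 bits.

658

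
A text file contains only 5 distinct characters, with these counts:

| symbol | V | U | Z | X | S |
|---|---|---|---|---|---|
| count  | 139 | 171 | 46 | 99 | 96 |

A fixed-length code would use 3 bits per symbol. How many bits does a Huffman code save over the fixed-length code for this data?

Fixed-length: 3 bits × 551 symbols = 1653 bits.
Huffman merges:
combine Z(46), S(96) → 142
combine X(99), V(139) → 238
combine 142, U(171) → 313
combine 238, 313 → 551
Huffman total = 142 + 238 + 313 + 551 = 1244 bits.
Saving = 1653 − 1244 = 409 bits.

409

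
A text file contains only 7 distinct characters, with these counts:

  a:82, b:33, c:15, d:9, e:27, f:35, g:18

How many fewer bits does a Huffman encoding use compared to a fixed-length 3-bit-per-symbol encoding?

98

Fixed-length: 3 bits × 219 symbols = 657 bits.
Huffman merges:
combine d(9), c(15) → 24
combine g(18), 24 → 42
combine e(27), b(33) → 60
combine f(35), 42 → 77
combine 60, 77 → 137
combine a(82), 137 → 219
Huffman total = 24 + 42 + 60 + 77 + 137 + 219 = 559 bits.
Saving = 657 − 559 = 98 bits.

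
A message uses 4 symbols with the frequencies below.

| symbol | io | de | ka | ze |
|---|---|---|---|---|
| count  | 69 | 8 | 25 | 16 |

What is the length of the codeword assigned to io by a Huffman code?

1

Repeatedly merge the two smallest:
merge de(8) and ze(16): 24
merge 24 and ka(25): 49
merge 49 and io(69): 118
io is merged only at the final step, so code length = 1.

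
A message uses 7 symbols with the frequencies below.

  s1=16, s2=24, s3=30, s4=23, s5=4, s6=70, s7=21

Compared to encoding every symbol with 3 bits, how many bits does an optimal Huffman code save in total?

Fixed-length: 3 bits × 188 symbols = 564 bits.
Huffman merges:
merge s5(4) and s1(16): 20
merge 20 and s7(21): 41
merge s4(23) and s2(24): 47
merge s3(30) and 41: 71
merge 47 and s6(70): 117
merge 71 and 117: 188
Huffman total = 20 + 41 + 47 + 71 + 117 + 188 = 484 bits.
Saving = 564 − 484 = 80 bits.

80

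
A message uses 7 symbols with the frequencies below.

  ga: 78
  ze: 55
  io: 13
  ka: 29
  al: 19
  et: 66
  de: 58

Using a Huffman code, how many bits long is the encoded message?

Build the Huffman tree bottom-up:
io(13) + al(19) → 32
ka(29) + 32 → 61
ze(55) + de(58) → 113
61 + et(66) → 127
ga(78) + 113 → 191
127 + 191 → 318
The encoded length is the sum of every internal node's weight: 32 + 61 + 113 + 127 + 191 + 318 = 842 bits.

842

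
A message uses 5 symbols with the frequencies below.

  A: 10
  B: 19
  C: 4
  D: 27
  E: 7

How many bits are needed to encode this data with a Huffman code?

139

Greedily combine the two least-frequent nodes:
combine C(4), E(7) → 11
combine A(10), 11 → 21
combine B(19), 21 → 40
combine D(27), 40 → 67
Total encoded bits = sum of merged weights = 11 + 21 + 40 + 67 = 139.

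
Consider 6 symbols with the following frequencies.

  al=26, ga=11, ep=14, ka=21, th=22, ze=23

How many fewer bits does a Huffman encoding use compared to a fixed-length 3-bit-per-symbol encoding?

49

Fixed-length: 3 bits × 117 symbols = 351 bits.
Huffman merges:
ga(11) + ep(14) → 25
ka(21) + th(22) → 43
ze(23) + 25 → 48
al(26) + 43 → 69
48 + 69 → 117
Huffman total = 25 + 43 + 48 + 69 + 117 = 302 bits.
Saving = 351 − 302 = 49 bits.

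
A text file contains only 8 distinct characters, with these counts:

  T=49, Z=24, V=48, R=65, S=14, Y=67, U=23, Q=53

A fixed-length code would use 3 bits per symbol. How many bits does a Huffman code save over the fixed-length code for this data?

Fixed-length: 3 bits × 343 symbols = 1029 bits.
Huffman merges:
combine S(14), U(23) → 37
combine Z(24), 37 → 61
combine V(48), T(49) → 97
combine Q(53), 61 → 114
combine R(65), Y(67) → 132
combine 97, 114 → 211
combine 132, 211 → 343
Huffman total = 37 + 61 + 97 + 114 + 132 + 211 + 343 = 995 bits.
Saving = 1029 − 995 = 34 bits.

34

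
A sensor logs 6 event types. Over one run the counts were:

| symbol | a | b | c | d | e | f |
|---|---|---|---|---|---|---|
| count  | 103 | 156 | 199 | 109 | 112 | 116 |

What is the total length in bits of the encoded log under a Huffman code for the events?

2030

Build the Huffman tree bottom-up:
combine a(103), d(109) → 212
combine e(112), f(116) → 228
combine b(156), c(199) → 355
combine 212, 228 → 440
combine 355, 440 → 795
Total encoded bits = sum of merged weights = 212 + 228 + 355 + 440 + 795 = 2030.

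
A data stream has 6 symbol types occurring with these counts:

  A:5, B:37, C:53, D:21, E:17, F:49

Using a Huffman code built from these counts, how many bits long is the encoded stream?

429

Build the Huffman tree bottom-up:
A(5) + E(17) → 22
D(21) + 22 → 43
B(37) + 43 → 80
F(49) + C(53) → 102
80 + 102 → 182
Total encoded bits = sum of merged weights = 22 + 43 + 80 + 102 + 182 = 429.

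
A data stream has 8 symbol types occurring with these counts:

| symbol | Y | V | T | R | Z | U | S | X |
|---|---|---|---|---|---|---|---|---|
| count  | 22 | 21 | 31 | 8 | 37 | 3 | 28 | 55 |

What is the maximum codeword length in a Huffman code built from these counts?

5

Merge the two lowest-weight nodes at each step:
combine U(3), R(8) → 11
combine 11, V(21) → 32
combine Y(22), S(28) → 50
combine T(31), 32 → 63
combine Z(37), 50 → 87
combine X(55), 63 → 118
combine 87, 118 → 205
The first pair merged (U, R) ends up deepest, at depth 5.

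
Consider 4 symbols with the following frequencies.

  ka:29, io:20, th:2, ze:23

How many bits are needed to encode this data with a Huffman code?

Build the Huffman tree bottom-up:
combine th(2), io(20) → 22
combine 22, ze(23) → 45
combine ka(29), 45 → 74
The encoded length is the sum of every internal node's weight: 22 + 45 + 74 = 141 bits.

141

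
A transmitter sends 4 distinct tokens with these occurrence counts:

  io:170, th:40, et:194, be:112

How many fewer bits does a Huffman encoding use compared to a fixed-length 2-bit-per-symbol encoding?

Fixed-length: 2 bits × 516 symbols = 1032 bits.
Huffman merges:
combine th(40), be(112) → 152
combine 152, io(170) → 322
combine et(194), 322 → 516
Huffman total = 152 + 322 + 516 = 990 bits.
Saving = 1032 − 990 = 42 bits.

42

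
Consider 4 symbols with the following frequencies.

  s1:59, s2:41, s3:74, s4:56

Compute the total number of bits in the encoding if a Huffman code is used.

460

Build the Huffman tree bottom-up:
s2(41) + s4(56) → 97
s1(59) + s3(74) → 133
97 + 133 → 230
Each symbol's bit-cost is frequency × depth; summing gives 460 bits (equivalently 97 + 133 + 230).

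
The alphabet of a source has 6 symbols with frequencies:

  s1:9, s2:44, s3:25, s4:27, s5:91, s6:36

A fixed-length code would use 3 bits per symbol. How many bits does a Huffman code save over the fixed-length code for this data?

Fixed-length: 3 bits × 232 symbols = 696 bits.
Huffman merges:
combine s1(9), s3(25) → 34
combine s4(27), 34 → 61
combine s6(36), s2(44) → 80
combine 61, 80 → 141
combine s5(91), 141 → 232
Huffman total = 34 + 61 + 80 + 141 + 232 = 548 bits.
Saving = 696 − 548 = 148 bits.

148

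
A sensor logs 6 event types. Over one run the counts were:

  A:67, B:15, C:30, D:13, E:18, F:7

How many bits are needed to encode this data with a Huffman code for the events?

336

Greedily combine the two least-frequent nodes:
combine F(7), D(13) → 20
combine B(15), E(18) → 33
combine 20, C(30) → 50
combine 33, 50 → 83
combine A(67), 83 → 150
The encoded length is the sum of every internal node's weight: 20 + 33 + 50 + 83 + 150 = 336 bits.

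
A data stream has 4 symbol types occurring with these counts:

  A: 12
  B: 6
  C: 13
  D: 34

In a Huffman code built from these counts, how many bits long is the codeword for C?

2

Repeatedly merge the two smallest:
merge B(6) and A(12): 18
merge C(13) and 18: 31
merge 31 and D(34): 65
The subtree containing C is merged 2 times, so code length = 2.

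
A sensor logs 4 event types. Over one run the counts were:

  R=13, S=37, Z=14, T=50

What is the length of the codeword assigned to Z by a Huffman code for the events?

Build the tree from the bottom:
combine R(13), Z(14) → 27
combine 27, S(37) → 64
combine T(50), 64 → 114
Z's leaf is at depth 3, giving a 3-bit codeword.

3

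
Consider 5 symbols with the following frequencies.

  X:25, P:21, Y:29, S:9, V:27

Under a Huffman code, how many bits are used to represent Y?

Build the tree from the bottom:
S(9) + P(21) → 30
X(25) + V(27) → 52
Y(29) + 30 → 59
52 + 59 → 111
The subtree containing Y is merged 2 times, so code length = 2.

2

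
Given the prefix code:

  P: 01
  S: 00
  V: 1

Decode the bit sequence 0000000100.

Read left to right; each codeword is recognised as soon as it completes (prefix code):
  00→S | 00→S | 00→S | 01→P | 00→S
Decoded message: SSSPS

SSSPS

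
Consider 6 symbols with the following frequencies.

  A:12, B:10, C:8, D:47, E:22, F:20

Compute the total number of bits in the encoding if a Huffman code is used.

281

Merge the two smallest weights repeatedly:
combine C(8), B(10) → 18
combine A(12), 18 → 30
combine F(20), E(22) → 42
combine 30, 42 → 72
combine D(47), 72 → 119
Total encoded bits = sum of merged weights = 18 + 30 + 42 + 72 + 119 = 281.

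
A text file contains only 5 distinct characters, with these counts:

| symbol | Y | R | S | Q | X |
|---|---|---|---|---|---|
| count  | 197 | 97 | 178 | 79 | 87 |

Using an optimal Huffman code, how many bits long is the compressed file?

Greedily combine the two least-frequent nodes:
Q(79) + X(87) → 166
R(97) + 166 → 263
S(178) + Y(197) → 375
263 + 375 → 638
The encoded length is the sum of every internal node's weight: 166 + 263 + 375 + 638 = 1442 bits.

1442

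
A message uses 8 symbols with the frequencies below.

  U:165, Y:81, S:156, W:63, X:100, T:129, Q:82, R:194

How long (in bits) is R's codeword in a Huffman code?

2

Build the tree from the bottom:
W(63) + Y(81) → 144
Q(82) + X(100) → 182
T(129) + 144 → 273
S(156) + U(165) → 321
182 + R(194) → 376
273 + 321 → 594
376 + 594 → 970
The subtree containing R is merged 2 times, so code length = 2.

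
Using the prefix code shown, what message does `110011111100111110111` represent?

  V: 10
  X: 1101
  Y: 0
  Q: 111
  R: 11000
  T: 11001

TQTQVQ

Read left to right; each codeword is recognised as soon as it completes (prefix code):
  11001→T | 111→Q | 11001→T | 111→Q | 10→V | 111→Q
Decoded message: TQTQVQ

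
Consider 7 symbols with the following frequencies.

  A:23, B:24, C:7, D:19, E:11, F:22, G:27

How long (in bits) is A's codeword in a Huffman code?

Repeatedly merge the two smallest:
merge C(7) and E(11): 18
merge 18 and D(19): 37
merge F(22) and A(23): 45
merge B(24) and G(27): 51
merge 37 and 45: 82
merge 51 and 82: 133
A's leaf is at depth 3, giving a 3-bit codeword.

3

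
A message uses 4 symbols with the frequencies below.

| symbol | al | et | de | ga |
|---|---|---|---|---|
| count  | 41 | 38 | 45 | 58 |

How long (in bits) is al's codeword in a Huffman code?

2

Repeatedly merge the two smallest:
et(38) + al(41) → 79
de(45) + ga(58) → 103
79 + 103 → 182
The subtree containing al is merged 2 times, so code length = 2.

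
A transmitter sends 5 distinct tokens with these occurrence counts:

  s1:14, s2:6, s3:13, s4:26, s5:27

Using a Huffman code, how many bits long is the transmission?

Greedily combine the two least-frequent nodes:
merge s2(6) and s3(13): 19
merge s1(14) and 19: 33
merge s4(26) and s5(27): 53
merge 33 and 53: 86
The encoded length is the sum of every internal node's weight: 19 + 33 + 53 + 86 = 191 bits.

191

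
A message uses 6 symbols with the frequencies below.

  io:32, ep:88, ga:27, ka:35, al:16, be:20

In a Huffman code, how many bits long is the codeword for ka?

3

Repeatedly merge the two smallest:
combine al(16), be(20) → 36
combine ga(27), io(32) → 59
combine ka(35), 36 → 71
combine 59, 71 → 130
combine ep(88), 130 → 218
ka's leaf is at depth 3, giving a 3-bit codeword.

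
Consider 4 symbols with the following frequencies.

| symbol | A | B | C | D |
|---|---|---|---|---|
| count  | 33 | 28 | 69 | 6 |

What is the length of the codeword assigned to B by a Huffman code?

Huffman merges, smallest pair first:
D(6) + B(28) → 34
A(33) + 34 → 67
67 + C(69) → 136
The subtree containing B is merged 3 times, so code length = 3.

3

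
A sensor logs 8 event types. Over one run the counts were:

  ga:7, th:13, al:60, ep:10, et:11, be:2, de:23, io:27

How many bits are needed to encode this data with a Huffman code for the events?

Greedily combine the two least-frequent nodes:
be(2) + ga(7) → 9
9 + ep(10) → 19
et(11) + th(13) → 24
19 + de(23) → 42
24 + io(27) → 51
42 + 51 → 93
al(60) + 93 → 153
Total encoded bits = sum of merged weights = 9 + 19 + 24 + 42 + 51 + 93 + 153 = 391.

391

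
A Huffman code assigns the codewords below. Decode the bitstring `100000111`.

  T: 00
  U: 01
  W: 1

WTTUWW

Read left to right; each codeword is recognised as soon as it completes (prefix code):
  1→W | 00→T | 00→T | 01→U | 1→W | 1→W
Decoded message: WTTUWW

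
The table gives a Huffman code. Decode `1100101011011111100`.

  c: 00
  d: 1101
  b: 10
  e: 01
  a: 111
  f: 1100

Read left to right; each codeword is recognised as soon as it completes (prefix code):
  1100→f | 10→b | 10→b | 1101→d | 111→a | 1100→f
Decoded message: fbbdaf

fbbdaf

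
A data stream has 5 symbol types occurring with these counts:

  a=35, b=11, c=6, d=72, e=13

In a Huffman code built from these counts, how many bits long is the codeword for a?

2

Huffman merges, smallest pair first:
combine c(6), b(11) → 17
combine e(13), 17 → 30
combine 30, a(35) → 65
combine 65, d(72) → 137
a's leaf is at depth 2, giving a 2-bit codeword.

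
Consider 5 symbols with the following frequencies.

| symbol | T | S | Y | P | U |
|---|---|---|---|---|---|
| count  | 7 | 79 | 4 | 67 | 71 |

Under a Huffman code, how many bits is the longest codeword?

4

Merge the two lowest-weight nodes at each step:
combine Y(4), T(7) → 11
combine 11, P(67) → 78
combine U(71), 78 → 149
combine S(79), 149 → 228
The rarest symbols sit at the bottom; the longest codeword is 4 bits.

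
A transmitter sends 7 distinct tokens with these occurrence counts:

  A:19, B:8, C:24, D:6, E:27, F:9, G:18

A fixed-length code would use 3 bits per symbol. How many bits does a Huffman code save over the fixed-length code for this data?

37

Fixed-length: 3 bits × 111 symbols = 333 bits.
Huffman merges:
merge D(6) and B(8): 14
merge F(9) and 14: 23
merge G(18) and A(19): 37
merge 23 and C(24): 47
merge E(27) and 37: 64
merge 47 and 64: 111
Huffman total = 14 + 23 + 37 + 47 + 64 + 111 = 296 bits.
Saving = 333 − 296 = 37 bits.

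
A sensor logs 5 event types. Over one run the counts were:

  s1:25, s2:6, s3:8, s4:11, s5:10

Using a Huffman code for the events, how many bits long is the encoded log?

Build the Huffman tree bottom-up:
merge s2(6) and s3(8): 14
merge s5(10) and s4(11): 21
merge 14 and 21: 35
merge s1(25) and 35: 60
The encoded length is the sum of every internal node's weight: 14 + 21 + 35 + 60 = 130 bits.

130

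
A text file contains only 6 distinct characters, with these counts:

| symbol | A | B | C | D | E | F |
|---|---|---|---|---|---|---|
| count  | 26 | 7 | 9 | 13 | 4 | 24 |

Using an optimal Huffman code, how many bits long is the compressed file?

Greedily combine the two least-frequent nodes:
merge E(4) and B(7): 11
merge C(9) and 11: 20
merge D(13) and 20: 33
merge F(24) and A(26): 50
merge 33 and 50: 83
Total encoded bits = sum of merged weights = 11 + 20 + 33 + 50 + 83 = 197.

197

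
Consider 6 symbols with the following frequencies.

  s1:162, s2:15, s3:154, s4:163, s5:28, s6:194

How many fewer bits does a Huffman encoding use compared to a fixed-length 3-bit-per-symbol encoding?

476

Fixed-length: 3 bits × 716 symbols = 2148 bits.
Huffman merges:
combine s2(15), s5(28) → 43
combine 43, s3(154) → 197
combine s1(162), s4(163) → 325
combine s6(194), 197 → 391
combine 325, 391 → 716
Huffman total = 43 + 197 + 325 + 391 + 716 = 1672 bits.
Saving = 2148 − 1672 = 476 bits.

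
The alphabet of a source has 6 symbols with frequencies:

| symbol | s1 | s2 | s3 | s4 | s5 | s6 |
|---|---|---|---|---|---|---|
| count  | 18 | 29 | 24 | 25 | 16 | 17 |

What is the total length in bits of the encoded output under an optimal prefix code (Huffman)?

333

Merge the two smallest weights repeatedly:
merge s5(16) and s6(17): 33
merge s1(18) and s3(24): 42
merge s4(25) and s2(29): 54
merge 33 and 42: 75
merge 54 and 75: 129
The encoded length is the sum of every internal node's weight: 33 + 42 + 54 + 75 + 129 = 333 bits.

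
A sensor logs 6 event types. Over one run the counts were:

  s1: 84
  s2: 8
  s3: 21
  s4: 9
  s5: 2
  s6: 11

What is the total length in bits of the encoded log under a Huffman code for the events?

Merge the two smallest weights repeatedly:
combine s5(2), s2(8) → 10
combine s4(9), 10 → 19
combine s6(11), 19 → 30
combine s3(21), 30 → 51
combine 51, s1(84) → 135
Each symbol's bit-cost is frequency × depth; summing gives 245 bits (equivalently 10 + 19 + 30 + 51 + 135).

245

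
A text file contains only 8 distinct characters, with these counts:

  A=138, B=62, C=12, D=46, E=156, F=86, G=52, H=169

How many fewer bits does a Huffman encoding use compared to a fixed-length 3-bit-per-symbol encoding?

Fixed-length: 3 bits × 721 symbols = 2163 bits.
Huffman merges:
combine C(12), D(46) → 58
combine G(52), 58 → 110
combine B(62), F(86) → 148
combine 110, A(138) → 248
combine 148, E(156) → 304
combine H(169), 248 → 417
combine 304, 417 → 721
Huffman total = 58 + 110 + 148 + 248 + 304 + 417 + 721 = 2006 bits.
Saving = 2163 − 2006 = 157 bits.

157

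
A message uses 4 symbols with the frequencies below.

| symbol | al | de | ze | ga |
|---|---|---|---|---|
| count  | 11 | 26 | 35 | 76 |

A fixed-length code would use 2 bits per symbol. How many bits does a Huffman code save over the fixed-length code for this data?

Fixed-length: 2 bits × 148 symbols = 296 bits.
Huffman merges:
al(11) + de(26) → 37
ze(35) + 37 → 72
72 + ga(76) → 148
Huffman total = 37 + 72 + 148 = 257 bits.
Saving = 296 − 257 = 39 bits.

39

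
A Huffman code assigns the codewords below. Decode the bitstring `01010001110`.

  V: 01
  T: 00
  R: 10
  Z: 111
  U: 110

Read left to right; each codeword is recognised as soon as it completes (prefix code):
  01→V | 01→V | 00→T | 01→V | 110→U
Decoded message: VVTVU

VVTVU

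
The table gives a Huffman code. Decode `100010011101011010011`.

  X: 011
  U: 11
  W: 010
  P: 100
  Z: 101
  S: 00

Read left to right; each codeword is recognised as soon as it completes (prefix code):
  100→P | 010→W | 011→X | 101→Z | 011→X | 010→W | 011→X
Decoded message: PWXZXWX

PWXZXWX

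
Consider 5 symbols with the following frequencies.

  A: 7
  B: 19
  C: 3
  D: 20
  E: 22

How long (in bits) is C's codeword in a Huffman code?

Huffman merges, smallest pair first:
C(3) + A(7) → 10
10 + B(19) → 29
D(20) + E(22) → 42
29 + 42 → 71
The subtree containing C is merged 3 times, so code length = 3.

3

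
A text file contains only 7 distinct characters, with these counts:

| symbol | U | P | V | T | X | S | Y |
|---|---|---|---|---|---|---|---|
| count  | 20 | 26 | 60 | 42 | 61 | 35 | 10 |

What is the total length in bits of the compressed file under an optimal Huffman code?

671

Greedily combine the two least-frequent nodes:
merge Y(10) and U(20): 30
merge P(26) and 30: 56
merge S(35) and T(42): 77
merge 56 and V(60): 116
merge X(61) and 77: 138
merge 116 and 138: 254
The encoded length is the sum of every internal node's weight: 30 + 56 + 77 + 116 + 138 + 254 = 671 bits.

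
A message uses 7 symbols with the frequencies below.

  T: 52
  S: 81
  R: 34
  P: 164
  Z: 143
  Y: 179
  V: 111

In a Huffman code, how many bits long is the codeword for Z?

3

Build the tree from the bottom:
R(34) + T(52) → 86
S(81) + 86 → 167
V(111) + Z(143) → 254
P(164) + 167 → 331
Y(179) + 254 → 433
331 + 433 → 764
The subtree containing Z is merged 3 times, so code length = 3.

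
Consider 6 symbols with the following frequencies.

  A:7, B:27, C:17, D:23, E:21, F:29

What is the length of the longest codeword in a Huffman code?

Merge the two lowest-weight nodes at each step:
A(7) + C(17) → 24
E(21) + D(23) → 44
24 + B(27) → 51
F(29) + 44 → 73
51 + 73 → 124
The first pair merged (A, C) ends up deepest, at depth 3.

3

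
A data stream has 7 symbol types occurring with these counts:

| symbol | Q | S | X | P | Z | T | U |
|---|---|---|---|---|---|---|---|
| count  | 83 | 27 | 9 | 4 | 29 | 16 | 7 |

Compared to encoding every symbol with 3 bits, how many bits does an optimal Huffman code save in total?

135

Fixed-length: 3 bits × 175 symbols = 525 bits.
Huffman merges:
P(4) + U(7) → 11
X(9) + 11 → 20
T(16) + 20 → 36
S(27) + Z(29) → 56
36 + 56 → 92
Q(83) + 92 → 175
Huffman total = 11 + 20 + 36 + 56 + 92 + 175 = 390 bits.
Saving = 525 − 390 = 135 bits.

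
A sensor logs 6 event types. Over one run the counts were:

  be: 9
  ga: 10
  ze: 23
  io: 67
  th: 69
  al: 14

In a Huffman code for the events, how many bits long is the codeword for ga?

Build the tree from the bottom:
merge be(9) and ga(10): 19
merge al(14) and 19: 33
merge ze(23) and 33: 56
merge 56 and io(67): 123
merge th(69) and 123: 192
The subtree containing ga is merged 5 times, so code length = 5.

5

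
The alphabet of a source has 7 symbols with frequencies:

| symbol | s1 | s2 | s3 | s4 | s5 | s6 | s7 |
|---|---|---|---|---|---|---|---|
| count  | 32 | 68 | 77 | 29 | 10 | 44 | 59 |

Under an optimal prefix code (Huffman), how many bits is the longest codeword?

4

Merge the two lowest-weight nodes at each step:
merge s5(10) and s4(29): 39
merge s1(32) and 39: 71
merge s6(44) and s7(59): 103
merge s2(68) and 71: 139
merge s3(77) and 103: 180
merge 139 and 180: 319
The first pair merged (s5, s4) ends up deepest, at depth 4.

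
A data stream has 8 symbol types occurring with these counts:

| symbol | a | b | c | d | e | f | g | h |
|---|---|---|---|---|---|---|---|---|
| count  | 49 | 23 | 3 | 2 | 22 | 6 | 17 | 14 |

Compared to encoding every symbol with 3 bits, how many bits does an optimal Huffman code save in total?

Fixed-length: 3 bits × 136 symbols = 408 bits.
Huffman merges:
d(2) + c(3) → 5
5 + f(6) → 11
11 + h(14) → 25
g(17) + e(22) → 39
b(23) + 25 → 48
39 + 48 → 87
a(49) + 87 → 136
Huffman total = 5 + 11 + 25 + 39 + 48 + 87 + 136 = 351 bits.
Saving = 408 − 351 = 57 bits.

57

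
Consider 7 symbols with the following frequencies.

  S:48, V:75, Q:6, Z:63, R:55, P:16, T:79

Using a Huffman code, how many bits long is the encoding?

Build the Huffman tree bottom-up:
combine Q(6), P(16) → 22
combine 22, S(48) → 70
combine R(55), Z(63) → 118
combine 70, V(75) → 145
combine T(79), 118 → 197
combine 145, 197 → 342
The encoded length is the sum of every internal node's weight: 22 + 70 + 118 + 145 + 197 + 342 = 894 bits.

894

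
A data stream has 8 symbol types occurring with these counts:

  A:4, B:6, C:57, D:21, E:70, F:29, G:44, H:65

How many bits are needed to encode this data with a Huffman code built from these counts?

Build the Huffman tree bottom-up:
merge A(4) and B(6): 10
merge 10 and D(21): 31
merge F(29) and 31: 60
merge G(44) and C(57): 101
merge 60 and H(65): 125
merge E(70) and 101: 171
merge 125 and 171: 296
Total encoded bits = sum of merged weights = 10 + 31 + 60 + 101 + 125 + 171 + 296 = 794.

794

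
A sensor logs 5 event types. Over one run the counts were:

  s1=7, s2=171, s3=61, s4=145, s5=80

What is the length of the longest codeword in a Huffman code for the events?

Merge the two lowest-weight nodes at each step:
combine s1(7), s3(61) → 68
combine 68, s5(80) → 148
combine s4(145), 148 → 293
combine s2(171), 293 → 464
The rarest symbols sit at the bottom; the longest codeword is 4 bits.

4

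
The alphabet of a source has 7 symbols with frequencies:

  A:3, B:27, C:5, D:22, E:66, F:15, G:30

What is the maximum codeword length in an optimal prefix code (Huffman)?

Merge the two lowest-weight nodes at each step:
A(3) + C(5) → 8
8 + F(15) → 23
D(22) + 23 → 45
B(27) + G(30) → 57
45 + 57 → 102
E(66) + 102 → 168
The first pair merged (A, C) ends up deepest, at depth 5.

5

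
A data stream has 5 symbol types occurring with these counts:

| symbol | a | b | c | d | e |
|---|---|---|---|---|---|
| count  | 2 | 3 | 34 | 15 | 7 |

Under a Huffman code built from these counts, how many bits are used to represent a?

Build the tree from the bottom:
combine a(2), b(3) → 5
combine 5, e(7) → 12
combine 12, d(15) → 27
combine 27, c(34) → 61
a's leaf is at depth 4, giving a 4-bit codeword.

4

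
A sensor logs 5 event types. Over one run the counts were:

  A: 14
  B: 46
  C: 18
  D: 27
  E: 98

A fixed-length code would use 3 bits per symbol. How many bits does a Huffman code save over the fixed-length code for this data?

Fixed-length: 3 bits × 203 symbols = 609 bits.
Huffman merges:
merge A(14) and C(18): 32
merge D(27) and 32: 59
merge B(46) and 59: 105
merge E(98) and 105: 203
Huffman total = 32 + 59 + 105 + 203 = 399 bits.
Saving = 609 − 399 = 210 bits.

210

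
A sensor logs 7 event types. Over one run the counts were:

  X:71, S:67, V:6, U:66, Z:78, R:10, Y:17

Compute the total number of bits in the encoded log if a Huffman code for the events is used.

Build the Huffman tree bottom-up:
combine V(6), R(10) → 16
combine 16, Y(17) → 33
combine 33, U(66) → 99
combine S(67), X(71) → 138
combine Z(78), 99 → 177
combine 138, 177 → 315
The encoded length is the sum of every internal node's weight: 16 + 33 + 99 + 138 + 177 + 315 = 778 bits.

778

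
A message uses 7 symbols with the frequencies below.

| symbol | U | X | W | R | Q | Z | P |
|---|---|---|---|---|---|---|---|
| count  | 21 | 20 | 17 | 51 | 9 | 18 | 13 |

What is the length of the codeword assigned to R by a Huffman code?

Huffman merges, smallest pair first:
combine Q(9), P(13) → 22
combine W(17), Z(18) → 35
combine X(20), U(21) → 41
combine 22, 35 → 57
combine 41, R(51) → 92
combine 57, 92 → 149
R sits 2 levels below the root, so its codeword is 2 bits.

2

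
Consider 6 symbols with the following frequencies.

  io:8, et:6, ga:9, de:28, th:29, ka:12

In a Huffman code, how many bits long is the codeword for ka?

Repeatedly merge the two smallest:
et(6) + io(8) → 14
ga(9) + ka(12) → 21
14 + 21 → 35
de(28) + th(29) → 57
35 + 57 → 92
ka's leaf is at depth 3, giving a 3-bit codeword.

3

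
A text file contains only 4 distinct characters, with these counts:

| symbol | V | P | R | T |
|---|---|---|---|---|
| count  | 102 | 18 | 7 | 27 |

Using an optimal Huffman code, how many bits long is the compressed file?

231

Build the Huffman tree bottom-up:
combine R(7), P(18) → 25
combine 25, T(27) → 52
combine 52, V(102) → 154
The encoded length is the sum of every internal node's weight: 25 + 52 + 154 = 231 bits.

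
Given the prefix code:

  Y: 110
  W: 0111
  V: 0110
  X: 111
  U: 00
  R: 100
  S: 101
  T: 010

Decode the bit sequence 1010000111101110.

Read left to right; each codeword is recognised as soon as it completes (prefix code):
  101→S | 00→U | 00→U | 111→X | 101→S | 110→Y
Decoded message: SUUXSY

SUUXSY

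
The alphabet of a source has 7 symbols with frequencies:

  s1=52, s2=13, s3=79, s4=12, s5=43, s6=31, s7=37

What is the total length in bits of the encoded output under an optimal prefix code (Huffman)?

Merge the two smallest weights repeatedly:
merge s4(12) and s2(13): 25
merge 25 and s6(31): 56
merge s7(37) and s5(43): 80
merge s1(52) and 56: 108
merge s3(79) and 80: 159
merge 108 and 159: 267
The encoded length is the sum of every internal node's weight: 25 + 56 + 80 + 108 + 159 + 267 = 695 bits.

695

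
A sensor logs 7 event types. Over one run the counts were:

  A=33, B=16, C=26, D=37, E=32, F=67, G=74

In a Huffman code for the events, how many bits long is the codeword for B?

Repeatedly merge the two smallest:
B(16) + C(26) → 42
E(32) + A(33) → 65
D(37) + 42 → 79
65 + F(67) → 132
G(74) + 79 → 153
132 + 153 → 285
B's leaf is at depth 4, giving a 4-bit codeword.

4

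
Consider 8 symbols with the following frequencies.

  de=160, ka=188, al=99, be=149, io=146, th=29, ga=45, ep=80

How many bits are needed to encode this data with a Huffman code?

Greedily combine the two least-frequent nodes:
th(29) + ga(45) → 74
74 + ep(80) → 154
al(99) + io(146) → 245
be(149) + 154 → 303
de(160) + ka(188) → 348
245 + 303 → 548
348 + 548 → 896
Total encoded bits = sum of merged weights = 74 + 154 + 245 + 303 + 348 + 548 + 896 = 2568.

2568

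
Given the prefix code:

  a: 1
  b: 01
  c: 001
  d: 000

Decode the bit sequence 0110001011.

badaba

Read left to right; each codeword is recognised as soon as it completes (prefix code):
  01→b | 1→a | 000→d | 1→a | 01→b | 1→a
Decoded message: badaba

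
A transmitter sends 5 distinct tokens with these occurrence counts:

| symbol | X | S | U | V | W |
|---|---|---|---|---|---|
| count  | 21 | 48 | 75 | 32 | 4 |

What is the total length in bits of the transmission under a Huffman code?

Merge the two smallest weights repeatedly:
merge W(4) and X(21): 25
merge 25 and V(32): 57
merge S(48) and 57: 105
merge U(75) and 105: 180
Each symbol's bit-cost is frequency × depth; summing gives 367 bits (equivalently 25 + 57 + 105 + 180).

367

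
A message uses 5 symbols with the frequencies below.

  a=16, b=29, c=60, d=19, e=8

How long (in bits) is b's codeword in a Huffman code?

2

Huffman merges, smallest pair first:
combine e(8), a(16) → 24
combine d(19), 24 → 43
combine b(29), 43 → 72
combine c(60), 72 → 132
The subtree containing b is merged 2 times, so code length = 2.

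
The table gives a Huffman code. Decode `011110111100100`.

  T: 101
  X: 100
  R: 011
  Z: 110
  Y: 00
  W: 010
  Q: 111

RZQXX

Read left to right; each codeword is recognised as soon as it completes (prefix code):
  011→R | 110→Z | 111→Q | 100→X | 100→X
Decoded message: RZQXX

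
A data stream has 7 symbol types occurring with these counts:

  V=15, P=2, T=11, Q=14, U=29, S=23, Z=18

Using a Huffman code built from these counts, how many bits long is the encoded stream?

297

Greedily combine the two least-frequent nodes:
P(2) + T(11) → 13
13 + Q(14) → 27
V(15) + Z(18) → 33
S(23) + 27 → 50
U(29) + 33 → 62
50 + 62 → 112
Each symbol's bit-cost is frequency × depth; summing gives 297 bits (equivalently 13 + 27 + 33 + 50 + 62 + 112).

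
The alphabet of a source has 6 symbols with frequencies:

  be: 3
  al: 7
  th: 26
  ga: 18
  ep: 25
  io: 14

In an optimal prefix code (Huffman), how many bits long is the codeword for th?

Repeatedly merge the two smallest:
merge be(3) and al(7): 10
merge 10 and io(14): 24
merge ga(18) and 24: 42
merge ep(25) and th(26): 51
merge 42 and 51: 93
The subtree containing th is merged 2 times, so code length = 2.

2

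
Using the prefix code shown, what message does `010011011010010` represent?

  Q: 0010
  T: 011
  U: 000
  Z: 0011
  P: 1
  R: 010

RTTRR

Read left to right; each codeword is recognised as soon as it completes (prefix code):
  010→R | 011→T | 011→T | 010→R | 010→R
Decoded message: RTTRR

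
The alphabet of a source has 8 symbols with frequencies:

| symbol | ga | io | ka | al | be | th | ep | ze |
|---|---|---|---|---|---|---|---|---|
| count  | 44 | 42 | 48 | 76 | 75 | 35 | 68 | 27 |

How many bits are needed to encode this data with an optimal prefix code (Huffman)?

1231

Build the Huffman tree bottom-up:
combine ze(27), th(35) → 62
combine io(42), ga(44) → 86
combine ka(48), 62 → 110
combine ep(68), be(75) → 143
combine al(76), 86 → 162
combine 110, 143 → 253
combine 162, 253 → 415
Each symbol's bit-cost is frequency × depth; summing gives 1231 bits (equivalently 62 + 86 + 110 + 143 + 162 + 253 + 415).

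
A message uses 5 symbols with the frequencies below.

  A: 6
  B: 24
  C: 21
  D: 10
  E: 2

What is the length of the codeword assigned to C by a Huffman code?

Huffman merges, smallest pair first:
combine E(2), A(6) → 8
combine 8, D(10) → 18
combine 18, C(21) → 39
combine B(24), 39 → 63
C's leaf is at depth 2, giving a 2-bit codeword.

2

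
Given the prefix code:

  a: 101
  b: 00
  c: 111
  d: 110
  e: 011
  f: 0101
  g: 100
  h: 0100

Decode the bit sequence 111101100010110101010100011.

cagfafhe

Read left to right; each codeword is recognised as soon as it completes (prefix code):
  111→c | 101→a | 100→g | 0101→f | 101→a | 0101→f | 0100→h | 011→e
Decoded message: cagfafhe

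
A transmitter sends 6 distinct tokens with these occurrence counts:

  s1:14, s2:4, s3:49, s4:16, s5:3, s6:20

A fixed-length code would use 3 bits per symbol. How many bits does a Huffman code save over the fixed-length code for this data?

Fixed-length: 3 bits × 106 symbols = 318 bits.
Huffman merges:
merge s5(3) and s2(4): 7
merge 7 and s1(14): 21
merge s4(16) and s6(20): 36
merge 21 and 36: 57
merge s3(49) and 57: 106
Huffman total = 7 + 21 + 36 + 57 + 106 = 227 bits.
Saving = 318 − 227 = 91 bits.

91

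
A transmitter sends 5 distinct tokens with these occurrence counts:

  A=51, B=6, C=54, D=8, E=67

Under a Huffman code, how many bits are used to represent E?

1

Huffman merges, smallest pair first:
combine B(6), D(8) → 14
combine 14, A(51) → 65
combine C(54), 65 → 119
combine E(67), 119 → 186
E sits one level below the root: a 1-bit codeword.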